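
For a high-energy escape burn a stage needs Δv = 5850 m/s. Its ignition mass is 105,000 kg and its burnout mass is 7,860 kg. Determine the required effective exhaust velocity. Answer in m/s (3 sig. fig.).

ln(m₀/m_f) = ln(105000/7860) = ln(13.36) = 2.5922.
By the Tsiolkovsky rocket equation, v_e = Δv / ln(m₀/m_f) = 5850 / 2.5922 = 2256.8 m/s.

v_e ≈ 2260 m/s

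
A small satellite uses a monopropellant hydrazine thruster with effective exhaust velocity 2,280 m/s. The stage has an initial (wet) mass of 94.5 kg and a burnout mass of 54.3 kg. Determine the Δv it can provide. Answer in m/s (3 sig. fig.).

Δv ≈ 1260 m/s

By the Tsiolkovsky rocket equation, Δv = v_e · ln(m₀/m_f) = 2280.0 × ln(1.74) = 2280.0 × 0.5541 ≈ 1263.3 m/s.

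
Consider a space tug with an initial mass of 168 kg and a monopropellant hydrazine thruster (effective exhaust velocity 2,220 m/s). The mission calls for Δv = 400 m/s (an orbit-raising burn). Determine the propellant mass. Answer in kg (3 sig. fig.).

m₀/m_f = exp(Δv / v_e) = exp(400 / 2220.0) = exp(0.1802) = 1.1974.
m_f = 168 / 1.1974 = 140.304 kg, so propellant = m₀ − m_f = 168 − 140.304 = 27.696 kg.

propellant mass ≈ 27.7 kg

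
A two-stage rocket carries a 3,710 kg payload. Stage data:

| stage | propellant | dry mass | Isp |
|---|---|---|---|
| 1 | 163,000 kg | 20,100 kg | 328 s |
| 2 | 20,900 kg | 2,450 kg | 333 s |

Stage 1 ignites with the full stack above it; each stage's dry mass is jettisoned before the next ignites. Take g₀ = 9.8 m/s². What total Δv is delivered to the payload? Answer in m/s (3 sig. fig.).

Ignition mass of stage 1 = 163,000+20,100 + 20,900+2,450 + 3,710 = 210,160 kg.
Stage 1: m₀ = 210,160 kg, m_f = 210,160 − 163,000 = 47,160 kg; Δv = 328×9.8×ln(4.456) = 3214.4×1.4943 ≈ 4803 m/s.
Stage 2: m₀ = 27,060 kg, m_f = 27,060 − 20,900 = 6,160 kg; Δv = 333×9.8×ln(4.393) = 3263.4×1.4800 ≈ 4830 m/s.
Total Δv = 4803 + 4830 = 9633 m/s.

Δv ≈ 9630 m/s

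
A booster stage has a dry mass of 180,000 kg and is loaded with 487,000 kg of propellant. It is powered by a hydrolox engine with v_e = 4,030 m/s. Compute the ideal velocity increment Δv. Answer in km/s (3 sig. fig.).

m₀ = m_dry + m_prop = 180,000 + 487,000 = 667,000 kg.
Δv = v_e · ln(m₀/m_f) = 4030.0 × ln(3.706) = 4030.0 × 1.3098 ≈ 5278.6 m/s.

Δv ≈ 5.28 km/s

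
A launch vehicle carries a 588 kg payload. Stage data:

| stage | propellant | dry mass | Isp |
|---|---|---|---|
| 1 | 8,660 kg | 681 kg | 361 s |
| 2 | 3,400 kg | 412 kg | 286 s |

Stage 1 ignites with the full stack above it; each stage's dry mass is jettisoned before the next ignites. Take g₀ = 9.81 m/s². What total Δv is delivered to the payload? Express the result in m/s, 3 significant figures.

Ignition mass of stage 1 = 8,660+681 + 3,400+412 + 588 = 13,741 kg.
Stage 1: m₀ = 13,741 kg, m_f = 13,741 − 8,660 = 5,081 kg; Δv = 361×9.81×ln(2.704) = 3541.4×0.9949 ≈ 3523 m/s.
Stage 2: m₀ = 4,400 kg, m_f = 4,400 − 3,400 = 1,000 kg; Δv = 286×9.81×ln(4.4) = 2805.7×1.4816 ≈ 4157 m/s.
Total Δv = 3523 + 4157 = 7680 m/s.

Δv ≈ 7680 m/s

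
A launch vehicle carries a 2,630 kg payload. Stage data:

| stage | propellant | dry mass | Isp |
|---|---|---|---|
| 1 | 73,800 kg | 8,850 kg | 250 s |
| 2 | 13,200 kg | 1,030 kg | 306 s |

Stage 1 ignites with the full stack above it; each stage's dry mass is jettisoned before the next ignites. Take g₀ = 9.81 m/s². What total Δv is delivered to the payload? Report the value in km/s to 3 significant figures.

Ignition mass of stage 1 = 73,800+8,850 + 13,200+1,030 + 2,630 = 99,510 kg.
Stage 1: m₀ = 99,510 kg, m_f = 99,510 − 73,800 = 25,710 kg; Δv = 250×9.81×ln(3.87) = 2452.5×1.3534 ≈ 3319 m/s.
Stage 2: m₀ = 16,860 kg, m_f = 16,860 − 13,200 = 3,660 kg; Δv = 306×9.81×ln(4.607) = 3001.9×1.5275 ≈ 4585 m/s.
Total Δv = 3319 + 4585 = 7904 m/s.

Δv ≈ 7.90 km/s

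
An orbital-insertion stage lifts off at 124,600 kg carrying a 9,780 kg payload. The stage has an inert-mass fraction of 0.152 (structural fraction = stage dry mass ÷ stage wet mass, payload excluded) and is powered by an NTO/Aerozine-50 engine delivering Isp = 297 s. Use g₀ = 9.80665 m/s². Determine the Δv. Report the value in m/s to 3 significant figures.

Δv ≈ 4430 m/s

Stage wet mass = m₀ − payload = 124,600 − 9,780 = 114,820 kg.
Stage dry mass = ε × stage wet mass = 0.152 × 114,820 = 17,452.6 kg.
Burnout mass m_f = stage dry + payload = 17,452.6 + 9,780 = 27,232.6 kg.
v_e = Isp · g₀ = 297 × 9.80665 = 2912.6 m/s.
Using Δv = v_e ln(m₀/m_f): Δv = v_e · ln(124,600/27,232.6) = 2912.6 × ln(4.575) = 2912.6 × 1.5207 ≈ 4429 m/s.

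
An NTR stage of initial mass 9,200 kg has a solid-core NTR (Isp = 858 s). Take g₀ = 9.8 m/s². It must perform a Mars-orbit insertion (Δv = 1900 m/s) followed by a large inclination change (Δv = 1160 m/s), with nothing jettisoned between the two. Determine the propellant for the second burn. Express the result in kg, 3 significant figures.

propellant for the second burn ≈ 946 kg

v_e = Isp · g₀ = 858 × 9.8 = 8408.4 m/s.
After the first burn: m = 9200 × exp(−1900/8408.4) = 9200 × 0.79775 = 7,339.3 kg.
After the second burn: m = 7,339.3 × exp(−1160/8408.4) = 7,339.3 × 0.87114 = 6,393.56 kg.
Second-burn propellant = 7,339.3 − 6,393.56 = 945.74 kg.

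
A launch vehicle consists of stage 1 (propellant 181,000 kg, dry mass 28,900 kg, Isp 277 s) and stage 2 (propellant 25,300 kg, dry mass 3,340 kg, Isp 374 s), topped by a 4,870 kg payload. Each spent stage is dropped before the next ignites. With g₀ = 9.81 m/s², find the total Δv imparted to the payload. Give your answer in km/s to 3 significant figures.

Ignition mass of stage 1 = 181,000+28,900 + 25,300+3,340 + 4,870 = 243,410 kg.
Stage 1: m₀ = 243,410 kg, m_f = 243,410 − 181,000 = 62,410 kg; Δv = 277×9.81×ln(3.9) = 2717.4×1.3610 ≈ 3698 m/s.
Stage 2: m₀ = 33,510 kg, m_f = 33,510 − 25,300 = 8,210 kg; Δv = 374×9.81×ln(4.082) = 3668.9×1.4065 ≈ 5160 m/s.
Total Δv = 3698 + 5160 = 8858 m/s.

Δv ≈ 8.86 km/s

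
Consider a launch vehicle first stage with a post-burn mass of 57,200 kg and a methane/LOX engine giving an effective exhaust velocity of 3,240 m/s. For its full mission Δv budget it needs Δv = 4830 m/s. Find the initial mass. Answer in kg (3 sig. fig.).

initial mass ≈ 254000 kg

m₀/m_f = exp(Δv / v_e) = exp(4830 / 3240.0) = exp(1.4907) = 4.4404.
m₀ = m_f × 4.4404 = 57,200 × 4.4404 = 253,991 kg.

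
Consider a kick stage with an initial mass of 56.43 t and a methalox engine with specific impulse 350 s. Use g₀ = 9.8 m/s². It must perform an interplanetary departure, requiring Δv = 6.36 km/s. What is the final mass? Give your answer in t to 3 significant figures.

final mass ≈ 8.84 t

v_e = Isp · g₀ = 350 × 9.8 = 3430.0 m/s.
By the Tsiolkovsky rocket equation, m₀/m_f = exp(Δv / v_e) = exp(6360 / 3430.0) = exp(1.8542) = 6.3868.
m_f = m₀ / 6.3868 = 56.43 / 6.3868 = 8.83541 t.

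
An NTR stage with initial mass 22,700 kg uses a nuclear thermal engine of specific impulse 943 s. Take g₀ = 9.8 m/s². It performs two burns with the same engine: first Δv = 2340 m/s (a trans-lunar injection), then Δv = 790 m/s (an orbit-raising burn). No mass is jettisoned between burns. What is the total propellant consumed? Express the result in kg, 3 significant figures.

v_e = Isp · g₀ = 943 × 9.8 = 9241.4 m/s.
After the first burn: m = 22700 × exp(−2340/9241.4) = 22700 × 0.77631 = 17,622.2 kg.
After the second burn: m = 17,622.2 × exp(−790/9241.4) = 17,622.2 × 0.91807 = 16,178.4 kg.
Total propellant = m₀ − m_final = 22700 − 16,178.4 = 6,521.6 kg.

total propellant consumed ≈ 6520 kg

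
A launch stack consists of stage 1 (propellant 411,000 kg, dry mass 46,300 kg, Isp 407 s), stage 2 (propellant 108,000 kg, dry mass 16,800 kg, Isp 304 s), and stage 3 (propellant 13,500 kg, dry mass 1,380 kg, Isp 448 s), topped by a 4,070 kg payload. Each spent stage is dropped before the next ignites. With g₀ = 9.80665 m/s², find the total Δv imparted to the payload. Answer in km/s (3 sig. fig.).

Δv ≈ 14.2 km/s

Ignition mass of stage 1 = 411,000+46,300 + 108,000+16,800 + 13,500+1,380 + 4,070 = 601,050 kg.
Stage 1: m₀ = 601,050 kg, m_f = 601,050 − 411,000 = 190,050 kg; Δv = 407×9.80665×ln(3.163) = 3991.3×1.1514 ≈ 4596 m/s.
Stage 2: m₀ = 143,750 kg, m_f = 143,750 − 108,000 = 35,750 kg; Δv = 304×9.80665×ln(4.021) = 2981.2×1.3915 ≈ 4148 m/s.
Stage 3: m₀ = 18,950 kg, m_f = 18,950 − 13,500 = 5,450 kg; Δv = 448×9.80665×ln(3.477) = 4393.4×1.2462 ≈ 5475 m/s.
Total Δv = 4596 + 4148 + 5475 = 14219 m/s.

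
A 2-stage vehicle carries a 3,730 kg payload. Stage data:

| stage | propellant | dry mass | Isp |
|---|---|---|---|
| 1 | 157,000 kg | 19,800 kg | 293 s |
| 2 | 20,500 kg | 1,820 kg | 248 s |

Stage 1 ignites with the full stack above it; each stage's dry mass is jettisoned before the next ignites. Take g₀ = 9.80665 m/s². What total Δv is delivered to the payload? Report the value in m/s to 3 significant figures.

Ignition mass of stage 1 = 157,000+19,800 + 20,500+1,820 + 3,730 = 202,850 kg.
Stage 1: m₀ = 202,850 kg, m_f = 202,850 − 157,000 = 45,850 kg; Δv = 293×9.80665×ln(4.424) = 2873.3×1.4871 ≈ 4273 m/s.
Stage 2: m₀ = 26,050 kg, m_f = 26,050 − 20,500 = 5,550 kg; Δv = 248×9.80665×ln(4.694) = 2432.0×1.5462 ≈ 3760 m/s.
Total Δv = 4273 + 3760 = 8033 m/s.

Δv ≈ 8030 m/s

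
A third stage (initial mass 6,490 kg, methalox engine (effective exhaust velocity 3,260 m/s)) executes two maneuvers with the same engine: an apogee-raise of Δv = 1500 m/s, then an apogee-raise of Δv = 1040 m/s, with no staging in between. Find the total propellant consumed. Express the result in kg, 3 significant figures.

After the first burn: m = 6490 × exp(−1500/3260.0) = 6490 × 0.63121 = 4,096.55 kg.
After the second burn: m = 4,096.55 × exp(−1040/3260.0) = 4,096.55 × 0.72686 = 2,977.62 kg.
Total propellant = m₀ − m_final = 6490 − 2,977.62 = 3,512.38 kg.

total propellant consumed ≈ 3510 kg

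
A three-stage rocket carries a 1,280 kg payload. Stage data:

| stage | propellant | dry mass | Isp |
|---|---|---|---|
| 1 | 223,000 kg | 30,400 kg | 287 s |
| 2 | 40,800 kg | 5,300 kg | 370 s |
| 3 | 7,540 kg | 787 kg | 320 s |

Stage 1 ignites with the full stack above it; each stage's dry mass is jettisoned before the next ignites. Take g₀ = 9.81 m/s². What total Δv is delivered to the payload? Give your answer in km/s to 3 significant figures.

Δv ≈ 13.2 km/s

Ignition mass of stage 1 = 223,000+30,400 + 40,800+5,300 + 7,540+787 + 1,280 = 309,107 kg.
Stage 1: m₀ = 309,107 kg, m_f = 309,107 − 223,000 = 86,107 kg; Δv = 287×9.81×ln(3.59) = 2815.5×1.2781 ≈ 3598 m/s.
Stage 2: m₀ = 55,707 kg, m_f = 55,707 − 40,800 = 14,907 kg; Δv = 370×9.81×ln(3.737) = 3629.7×1.3183 ≈ 4785 m/s.
Stage 3: m₀ = 9,607 kg, m_f = 9,607 − 7,540 = 2,067 kg; Δv = 320×9.81×ln(4.648) = 3139.2×1.5364 ≈ 4823 m/s.
Total Δv = 3598 + 4785 + 4823 = 13206 m/s.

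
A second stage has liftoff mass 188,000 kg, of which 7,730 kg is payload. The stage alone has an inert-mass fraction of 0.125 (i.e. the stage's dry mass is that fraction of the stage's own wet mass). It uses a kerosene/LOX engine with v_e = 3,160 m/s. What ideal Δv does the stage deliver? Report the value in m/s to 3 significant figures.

Stage wet mass = m₀ − payload = 188,000 − 7,730 = 180,270 kg.
Stage dry mass = ε × stage wet mass = 0.125 × 180,270 = 22,533.8 kg.
Burnout mass m_f = stage dry + payload = 22,533.8 + 7,730 = 30,263.8 kg.
Using Δv = v_e ln(m₀/m_f): Δv = v_e · ln(188,000/30,263.8) = 3160.0 × ln(6.212) = 3160.0 × 1.8265 ≈ 5772 m/s.

Δv ≈ 5770 m/s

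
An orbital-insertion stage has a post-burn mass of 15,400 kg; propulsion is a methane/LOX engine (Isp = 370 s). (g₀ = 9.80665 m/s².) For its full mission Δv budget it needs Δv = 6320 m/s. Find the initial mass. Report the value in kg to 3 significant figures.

initial mass ≈ 87900 kg

v_e = Isp · g₀ = 370 × 9.80665 = 3628.5 m/s.
m₀/m_f = exp(Δv / v_e) = exp(6320 / 3628.5) = exp(1.7418) = 5.7075.
m₀ = m_f × 5.7075 = 15,400 × 5.7075 = 87,895.5 kg.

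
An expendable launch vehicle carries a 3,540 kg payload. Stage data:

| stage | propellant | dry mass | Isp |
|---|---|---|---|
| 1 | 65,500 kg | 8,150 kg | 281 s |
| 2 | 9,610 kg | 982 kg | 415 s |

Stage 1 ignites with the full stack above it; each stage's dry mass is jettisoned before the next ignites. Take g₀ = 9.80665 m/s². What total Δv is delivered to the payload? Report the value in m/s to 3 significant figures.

Ignition mass of stage 1 = 65,500+8,150 + 9,610+982 + 3,540 = 87,782 kg.
Stage 1: m₀ = 87,782 kg, m_f = 87,782 − 65,500 = 22,282 kg; Δv = 281×9.80665×ln(3.94) = 2755.7×1.3711 ≈ 3778 m/s.
Stage 2: m₀ = 14,132 kg, m_f = 14,132 − 9,610 = 4,522 kg; Δv = 415×9.80665×ln(3.125) = 4069.8×1.1395 ≈ 4637 m/s.
Total Δv = 3778 + 4637 = 8415 m/s.

Δv ≈ 8420 m/s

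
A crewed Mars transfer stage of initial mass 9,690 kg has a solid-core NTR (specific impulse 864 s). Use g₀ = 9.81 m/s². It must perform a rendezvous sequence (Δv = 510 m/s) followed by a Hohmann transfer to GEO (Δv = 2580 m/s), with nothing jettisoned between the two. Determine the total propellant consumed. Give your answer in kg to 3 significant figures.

total propellant consumed ≈ 2960 kg

v_e = Isp · g₀ = 864 × 9.81 = 8475.8 m/s.
After the first burn: m = 9690 × exp(−510/8475.8) = 9690 × 0.94160 = 9,124.1 kg.
After the second burn: m = 9,124.1 × exp(−2580/8475.8) = 9,124.1 × 0.73757 = 6,729.66 kg.
Total propellant = m₀ − m_final = 9690 − 6,729.66 = 2,960.34 kg.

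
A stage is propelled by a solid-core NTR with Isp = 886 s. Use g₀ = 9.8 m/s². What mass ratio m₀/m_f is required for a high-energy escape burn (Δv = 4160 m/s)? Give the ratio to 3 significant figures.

v_e = Isp · g₀ = 886 × 9.8 = 8682.8 m/s.
From the ideal rocket equation, m₀/m_f = exp(Δv / v_e) = exp(4160 / 8682.8) = exp(0.4791) = 1.6146.

mass ratio ≈ 1.61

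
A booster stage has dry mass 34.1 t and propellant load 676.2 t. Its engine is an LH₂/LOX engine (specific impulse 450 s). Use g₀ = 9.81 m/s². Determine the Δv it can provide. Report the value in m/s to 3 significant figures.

v_e = Isp · g₀ = 450 × 9.81 = 4414.5 m/s.
m₀ = m_dry + m_prop = 34.1 + 676.2 = 710.3 t.
Rocket equation: Δv = v_e · ln(m₀/m_f) = 4414.5 × ln(20.83) = 4414.5 × 3.0364 ≈ 13404.1 m/s.

Δv ≈ 13400 m/s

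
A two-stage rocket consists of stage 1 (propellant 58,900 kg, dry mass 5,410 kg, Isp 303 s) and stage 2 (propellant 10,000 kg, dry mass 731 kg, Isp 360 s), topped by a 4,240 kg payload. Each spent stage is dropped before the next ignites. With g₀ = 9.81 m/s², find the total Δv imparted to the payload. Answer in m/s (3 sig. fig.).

Ignition mass of stage 1 = 58,900+5,410 + 10,000+731 + 4,240 = 79,281 kg.
Stage 1: m₀ = 79,281 kg, m_f = 79,281 − 58,900 = 20,381 kg; Δv = 303×9.81×ln(3.89) = 2972.4×1.3584 ≈ 4038 m/s.
Stage 2: m₀ = 14,971 kg, m_f = 14,971 − 10,000 = 4,971 kg; Δv = 360×9.81×ln(3.012) = 3531.6×1.1025 ≈ 3894 m/s.
Total Δv = 4038 + 3894 = 7932 m/s.

Δv ≈ 7930 m/s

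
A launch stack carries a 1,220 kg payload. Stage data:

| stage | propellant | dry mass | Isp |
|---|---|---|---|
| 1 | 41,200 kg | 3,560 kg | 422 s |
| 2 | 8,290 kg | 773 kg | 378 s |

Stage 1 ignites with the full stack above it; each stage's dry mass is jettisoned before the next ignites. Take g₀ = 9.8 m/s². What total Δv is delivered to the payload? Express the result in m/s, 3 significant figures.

Ignition mass of stage 1 = 41,200+3,560 + 8,290+773 + 1,220 = 55,043 kg.
Stage 1: m₀ = 55,043 kg, m_f = 55,043 − 41,200 = 13,843 kg; Δv = 422×9.8×ln(3.976) = 4135.6×1.3803 ≈ 5709 m/s.
Stage 2: m₀ = 10,283 kg, m_f = 10,283 − 8,290 = 1,993 kg; Δv = 378×9.8×ln(5.16) = 3704.4×1.6409 ≈ 6078 m/s.
Total Δv = 5709 + 6078 = 11787 m/s.

Δv ≈ 11800 m/s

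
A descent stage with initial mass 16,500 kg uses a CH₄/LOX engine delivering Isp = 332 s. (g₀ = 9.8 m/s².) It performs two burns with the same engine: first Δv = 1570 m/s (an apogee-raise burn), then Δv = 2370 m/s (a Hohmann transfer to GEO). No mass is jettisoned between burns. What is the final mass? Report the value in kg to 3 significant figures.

final mass ≈ 4920 kg

v_e = Isp · g₀ = 332 × 9.8 = 3253.6 m/s.
After the first burn: m = 16500 × exp(−1570/3253.6) = 16500 × 0.61721 = 10,184 kg.
After the second burn: m = 10,184 × exp(−2370/3253.6) = 10,184 × 0.48267 = 4,915.51 kg.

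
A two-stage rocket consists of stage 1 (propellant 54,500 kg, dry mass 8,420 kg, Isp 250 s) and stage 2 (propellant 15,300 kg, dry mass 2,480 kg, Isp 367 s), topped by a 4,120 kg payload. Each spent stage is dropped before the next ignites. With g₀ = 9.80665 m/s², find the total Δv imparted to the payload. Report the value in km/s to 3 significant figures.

Ignition mass of stage 1 = 54,500+8,420 + 15,300+2,480 + 4,120 = 84,820 kg.
Stage 1: m₀ = 84,820 kg, m_f = 84,820 − 54,500 = 30,320 kg; Δv = 250×9.80665×ln(2.797) = 2451.7×1.0287 ≈ 2522 m/s.
Stage 2: m₀ = 21,900 kg, m_f = 21,900 − 15,300 = 6,600 kg; Δv = 367×9.80665×ln(3.318) = 3599.0×1.1994 ≈ 4317 m/s.
Total Δv = 2522 + 4317 = 6839 m/s.

Δv ≈ 6.84 km/s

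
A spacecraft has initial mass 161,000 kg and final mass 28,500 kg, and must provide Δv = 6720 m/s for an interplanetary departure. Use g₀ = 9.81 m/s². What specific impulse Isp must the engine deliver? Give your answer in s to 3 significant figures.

ln(m₀/m_f) = ln(161000/28500) = ln(5.649) = 1.7315.
v_e = Δv / ln(m₀/m_f) = 6720 / 1.7315 = 3881.0 m/s.
Isp = v_e / g₀ = 3881.0 / 9.81 = 395.6 s.

Isp ≈ 396 s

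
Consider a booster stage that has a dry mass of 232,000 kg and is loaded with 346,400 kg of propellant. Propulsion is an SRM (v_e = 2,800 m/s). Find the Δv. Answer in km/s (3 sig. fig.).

Δv ≈ 2.56 km/s

m₀ = m_dry + m_prop = 232,000 + 346,400 = 578,400 kg.
Δv = v_e · ln(m₀/m_f) = 2800.0 × ln(2.493) = 2800.0 × 0.9135 ≈ 2557.9 m/s.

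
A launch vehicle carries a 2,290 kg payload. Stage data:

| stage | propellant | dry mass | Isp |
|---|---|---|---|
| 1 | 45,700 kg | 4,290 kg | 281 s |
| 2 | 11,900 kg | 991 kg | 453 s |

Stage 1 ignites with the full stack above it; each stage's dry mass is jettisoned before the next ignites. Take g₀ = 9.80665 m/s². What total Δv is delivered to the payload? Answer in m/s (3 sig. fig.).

Ignition mass of stage 1 = 45,700+4,290 + 11,900+991 + 2,290 = 65,171 kg.
Stage 1: m₀ = 65,171 kg, m_f = 65,171 − 45,700 = 19,471 kg; Δv = 281×9.80665×ln(3.347) = 2755.7×1.2081 ≈ 3329 m/s.
Stage 2: m₀ = 15,181 kg, m_f = 15,181 − 11,900 = 3,281 kg; Δv = 453×9.80665×ln(4.627) = 4442.4×1.5319 ≈ 6805 m/s.
Total Δv = 3329 + 6805 = 10134 m/s.

Δv ≈ 10100 m/s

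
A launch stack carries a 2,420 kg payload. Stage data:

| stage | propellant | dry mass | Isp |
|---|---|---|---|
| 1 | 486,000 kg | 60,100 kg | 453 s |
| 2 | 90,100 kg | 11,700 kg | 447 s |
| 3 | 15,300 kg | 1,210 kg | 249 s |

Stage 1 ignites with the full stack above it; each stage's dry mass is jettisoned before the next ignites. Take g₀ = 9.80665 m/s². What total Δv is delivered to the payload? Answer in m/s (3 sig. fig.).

Ignition mass of stage 1 = 486,000+60,100 + 90,100+11,700 + 15,300+1,210 + 2,420 = 666,830 kg.
Stage 1: m₀ = 666,830 kg, m_f = 666,830 − 486,000 = 180,830 kg; Δv = 453×9.80665×ln(3.688) = 4442.4×1.3050 ≈ 5797 m/s.
Stage 2: m₀ = 120,730 kg, m_f = 120,730 − 90,100 = 30,630 kg; Δv = 447×9.80665×ln(3.942) = 4383.6×1.3716 ≈ 6012 m/s.
Stage 3: m₀ = 18,930 kg, m_f = 18,930 − 15,300 = 3,630 kg; Δv = 249×9.80665×ln(5.215) = 2441.9×1.6515 ≈ 4033 m/s.
Total Δv = 5797 + 6012 + 4033 = 15842 m/s.

Δv ≈ 15800 m/s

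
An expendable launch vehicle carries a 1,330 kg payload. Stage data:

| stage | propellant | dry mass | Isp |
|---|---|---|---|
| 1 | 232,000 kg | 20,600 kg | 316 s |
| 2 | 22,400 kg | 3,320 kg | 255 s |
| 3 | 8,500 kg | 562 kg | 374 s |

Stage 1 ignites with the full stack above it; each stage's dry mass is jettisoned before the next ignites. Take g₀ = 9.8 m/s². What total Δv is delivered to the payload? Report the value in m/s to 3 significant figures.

Δv ≈ 13700 m/s

Ignition mass of stage 1 = 232,000+20,600 + 22,400+3,320 + 8,500+562 + 1,330 = 288,712 kg.
Stage 1: m₀ = 288,712 kg, m_f = 288,712 − 232,000 = 56,712 kg; Δv = 316×9.8×ln(5.091) = 3096.8×1.6274 ≈ 5040 m/s.
Stage 2: m₀ = 36,112 kg, m_f = 36,112 − 22,400 = 13,712 kg; Δv = 255×9.8×ln(2.634) = 2499.0×0.9684 ≈ 2420 m/s.
Stage 3: m₀ = 10,392 kg, m_f = 10,392 − 8,500 = 1,892 kg; Δv = 374×9.8×ln(5.493) = 3665.2×1.7034 ≈ 6243 m/s.
Total Δv = 5040 + 2420 + 6243 = 13703 m/s.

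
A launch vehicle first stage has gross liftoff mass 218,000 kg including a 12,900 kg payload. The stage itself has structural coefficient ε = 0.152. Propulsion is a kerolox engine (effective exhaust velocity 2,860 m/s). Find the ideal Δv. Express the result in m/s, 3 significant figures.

Δv ≈ 4570 m/s

Stage wet mass = m₀ − payload = 218,000 − 12,900 = 205,100 kg.
Stage dry mass = ε × stage wet mass = 0.152 × 205,100 = 31,175.2 kg.
Burnout mass m_f = stage dry + payload = 31,175.2 + 12,900 = 44,075.2 kg.
Δv = v_e · ln(218,000/44,075.2) = 2860.0 × ln(4.946) = 2860.0 × 1.5986 ≈ 4572 m/s.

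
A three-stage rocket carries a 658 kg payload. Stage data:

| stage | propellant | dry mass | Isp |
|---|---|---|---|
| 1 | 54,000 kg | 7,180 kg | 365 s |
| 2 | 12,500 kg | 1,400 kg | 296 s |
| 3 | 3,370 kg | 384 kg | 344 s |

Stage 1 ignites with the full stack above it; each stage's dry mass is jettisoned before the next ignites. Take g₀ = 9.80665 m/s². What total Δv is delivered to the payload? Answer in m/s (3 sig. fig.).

Δv ≈ 12300 m/s

Ignition mass of stage 1 = 54,000+7,180 + 12,500+1,400 + 3,370+384 + 658 = 79,492 kg.
Stage 1: m₀ = 79,492 kg, m_f = 79,492 − 54,000 = 25,492 kg; Δv = 365×9.80665×ln(3.118) = 3579.4×1.1373 ≈ 4071 m/s.
Stage 2: m₀ = 18,312 kg, m_f = 18,312 − 12,500 = 5,812 kg; Δv = 296×9.80665×ln(3.151) = 2902.8×1.1476 ≈ 3331 m/s.
Stage 3: m₀ = 4,412 kg, m_f = 4,412 − 3,370 = 1,042 kg; Δv = 344×9.80665×ln(4.234) = 3373.5×1.4432 ≈ 4869 m/s.
Total Δv = 4071 + 3331 + 4869 = 12271 m/s.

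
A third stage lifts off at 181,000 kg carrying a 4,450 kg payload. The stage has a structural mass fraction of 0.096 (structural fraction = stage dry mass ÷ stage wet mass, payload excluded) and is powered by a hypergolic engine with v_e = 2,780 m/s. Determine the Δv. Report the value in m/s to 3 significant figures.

Δv ≈ 5940 m/s

Stage wet mass = m₀ − payload = 181,000 − 4,450 = 176,550 kg.
Stage dry mass = ε × stage wet mass = 0.096 × 176,550 = 16,948.8 kg.
Burnout mass m_f = stage dry + payload = 16,948.8 + 4,450 = 21,398.8 kg.
Rocket equation: Δv = v_e · ln(181,000/21,398.8) = 2780.0 × ln(8.458) = 2780.0 × 2.1352 ≈ 5936 m/s.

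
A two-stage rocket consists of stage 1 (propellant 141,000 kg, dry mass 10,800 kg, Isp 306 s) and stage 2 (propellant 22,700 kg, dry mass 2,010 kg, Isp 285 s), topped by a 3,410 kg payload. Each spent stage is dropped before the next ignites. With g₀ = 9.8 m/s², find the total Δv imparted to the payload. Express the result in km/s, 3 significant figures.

Ignition mass of stage 1 = 141,000+10,800 + 22,700+2,010 + 3,410 = 179,920 kg.
Stage 1: m₀ = 179,920 kg, m_f = 179,920 − 141,000 = 38,920 kg; Δv = 306×9.8×ln(4.623) = 2998.8×1.5310 ≈ 4591 m/s.
Stage 2: m₀ = 28,120 kg, m_f = 28,120 − 22,700 = 5,420 kg; Δv = 285×9.8×ln(5.188) = 2793.0×1.6464 ≈ 4598 m/s.
Total Δv = 4591 + 4598 = 9189 m/s.

Δv ≈ 9.19 km/s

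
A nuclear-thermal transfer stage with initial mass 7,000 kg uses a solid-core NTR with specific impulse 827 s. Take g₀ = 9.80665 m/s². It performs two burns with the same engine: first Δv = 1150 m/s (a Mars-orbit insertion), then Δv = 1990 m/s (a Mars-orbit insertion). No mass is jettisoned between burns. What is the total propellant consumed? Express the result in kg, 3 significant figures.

total propellant consumed ≈ 2250 kg

v_e = Isp · g₀ = 827 × 9.80665 = 8110.1 m/s.
After the first burn: m = 7000 × exp(−1150/8110.1) = 7000 × 0.86780 = 6,074.6 kg.
After the second burn: m = 6,074.6 × exp(−1990/8110.1) = 6,074.6 × 0.78241 = 4,752.83 kg.
Total propellant = m₀ − m_final = 7000 − 4,752.83 = 2,247.17 kg.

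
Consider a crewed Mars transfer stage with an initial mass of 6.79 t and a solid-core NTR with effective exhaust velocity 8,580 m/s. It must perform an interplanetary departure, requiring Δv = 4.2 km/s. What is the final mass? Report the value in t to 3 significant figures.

Rocket equation: m₀/m_f = exp(Δv / v_e) = exp(4200 / 8580.0) = exp(0.4895) = 1.6315.
m_f = m₀ / 1.6315 = 6.79 / 1.6315 = 4.16181 t.

final mass ≈ 4.16 t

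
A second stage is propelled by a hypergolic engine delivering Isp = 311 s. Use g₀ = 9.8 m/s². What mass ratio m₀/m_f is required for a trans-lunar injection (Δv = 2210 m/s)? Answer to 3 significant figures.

v_e = Isp · g₀ = 311 × 9.8 = 3047.8 m/s.
m₀/m_f = exp(Δv / v_e) = exp(2210 / 3047.8) = exp(0.7251) = 2.0650.

mass ratio ≈ 2.06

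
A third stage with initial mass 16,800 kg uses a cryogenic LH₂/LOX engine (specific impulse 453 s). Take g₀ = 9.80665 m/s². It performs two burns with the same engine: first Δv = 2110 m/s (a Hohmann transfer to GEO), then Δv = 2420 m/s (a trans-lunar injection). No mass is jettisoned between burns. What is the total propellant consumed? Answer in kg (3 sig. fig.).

total propellant consumed ≈ 10700 kg

v_e = Isp · g₀ = 453 × 9.80665 = 4442.4 m/s.
After the first burn: m = 16800 × exp(−2110/4442.4) = 16800 × 0.62191 = 10,448.1 kg.
After the second burn: m = 10,448.1 × exp(−2420/4442.4) = 10,448.1 × 0.57999 = 6,059.79 kg.
Total propellant = m₀ − m_final = 16800 − 6,059.79 = 10,740.21 kg.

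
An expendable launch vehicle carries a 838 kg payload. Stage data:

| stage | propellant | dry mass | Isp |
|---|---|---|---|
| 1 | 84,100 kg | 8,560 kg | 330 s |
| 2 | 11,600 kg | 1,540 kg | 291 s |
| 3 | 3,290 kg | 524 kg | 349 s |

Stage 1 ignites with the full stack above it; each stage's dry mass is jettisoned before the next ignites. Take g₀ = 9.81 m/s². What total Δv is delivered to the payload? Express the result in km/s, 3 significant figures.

Δv ≈ 11.9 km/s

Ignition mass of stage 1 = 84,100+8,560 + 11,600+1,540 + 3,290+524 + 838 = 110,452 kg.
Stage 1: m₀ = 110,452 kg, m_f = 110,452 − 84,100 = 26,352 kg; Δv = 330×9.81×ln(4.191) = 3237.3×1.4330 ≈ 4639 m/s.
Stage 2: m₀ = 17,792 kg, m_f = 17,792 − 11,600 = 6,192 kg; Δv = 291×9.81×ln(2.873) = 2854.7×1.0555 ≈ 3013 m/s.
Stage 3: m₀ = 4,652 kg, m_f = 4,652 − 3,290 = 1,362 kg; Δv = 349×9.81×ln(3.416) = 3423.7×1.2283 ≈ 4205 m/s.
Total Δv = 4639 + 3013 + 4205 = 11857 m/s.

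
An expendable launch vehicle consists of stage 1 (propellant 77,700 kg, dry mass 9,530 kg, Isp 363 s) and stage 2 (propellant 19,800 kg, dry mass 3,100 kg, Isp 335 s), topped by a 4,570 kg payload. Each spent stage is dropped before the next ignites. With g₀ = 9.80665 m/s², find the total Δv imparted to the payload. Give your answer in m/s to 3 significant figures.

Δv ≈ 8220 m/s

Ignition mass of stage 1 = 77,700+9,530 + 19,800+3,100 + 4,570 = 114,700 kg.
Stage 1: m₀ = 114,700 kg, m_f = 114,700 − 77,700 = 37,000 kg; Δv = 363×9.80665×ln(3.1) = 3559.8×1.1314 ≈ 4028 m/s.
Stage 2: m₀ = 27,470 kg, m_f = 27,470 − 19,800 = 7,670 kg; Δv = 335×9.80665×ln(3.581) = 3285.2×1.2758 ≈ 4191 m/s.
Total Δv = 4028 + 4191 = 8219 m/s.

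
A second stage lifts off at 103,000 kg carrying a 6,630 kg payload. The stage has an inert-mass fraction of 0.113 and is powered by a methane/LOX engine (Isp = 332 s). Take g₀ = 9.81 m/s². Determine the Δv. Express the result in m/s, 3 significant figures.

Stage wet mass = m₀ − payload = 103,000 − 6,630 = 96,370 kg.
Stage dry mass = ε × stage wet mass = 0.113 × 96,370 = 10,889.8 kg.
Burnout mass m_f = stage dry + payload = 10,889.8 + 6,630 = 17,519.8 kg.
v_e = Isp · g₀ = 332 × 9.81 = 3256.9 m/s.
Δv = v_e · ln(103,000/17,519.8) = 3256.9 × ln(5.879) = 3256.9 × 1.7714 ≈ 5769 m/s.

Δv ≈ 5770 m/s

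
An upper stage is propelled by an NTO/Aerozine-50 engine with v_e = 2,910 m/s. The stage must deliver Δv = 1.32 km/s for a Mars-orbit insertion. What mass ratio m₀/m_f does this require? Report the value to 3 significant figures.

mass ratio ≈ 1.57

m₀/m_f = exp(Δv / v_e) = exp(1320 / 2910.0) = exp(0.4536) = 1.5740.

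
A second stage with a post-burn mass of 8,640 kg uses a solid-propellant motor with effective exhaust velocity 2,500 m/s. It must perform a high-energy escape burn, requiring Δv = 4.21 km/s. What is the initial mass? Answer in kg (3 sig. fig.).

initial mass ≈ 46500 kg

From the ideal rocket equation, m₀/m_f = exp(Δv / v_e) = exp(4210 / 2500.0) = exp(1.6840) = 5.3871.
m₀ = m_f × 5.3871 = 8,640 × 5.3871 = 46,544.5 kg.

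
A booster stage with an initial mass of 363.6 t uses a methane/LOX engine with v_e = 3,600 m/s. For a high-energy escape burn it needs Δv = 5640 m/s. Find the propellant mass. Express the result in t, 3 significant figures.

propellant mass ≈ 288 t

m₀/m_f = exp(Δv / v_e) = exp(5640 / 3600.0) = exp(1.5667) = 4.7907.
m_f = 363.6 / 4.7907 = 75.8971 t, so propellant = m₀ − m_f = 363.6 − 75.8971 = 287.7029 t.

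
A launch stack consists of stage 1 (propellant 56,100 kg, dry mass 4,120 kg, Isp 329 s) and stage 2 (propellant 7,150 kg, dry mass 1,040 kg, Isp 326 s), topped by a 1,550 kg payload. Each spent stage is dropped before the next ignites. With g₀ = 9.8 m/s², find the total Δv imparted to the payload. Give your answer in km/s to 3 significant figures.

Ignition mass of stage 1 = 56,100+4,120 + 7,150+1,040 + 1,550 = 69,960 kg.
Stage 1: m₀ = 69,960 kg, m_f = 69,960 − 56,100 = 13,860 kg; Δv = 329×9.8×ln(5.048) = 3224.2×1.6189 ≈ 5220 m/s.
Stage 2: m₀ = 9,740 kg, m_f = 9,740 − 7,150 = 2,590 kg; Δv = 326×9.8×ln(3.761) = 3194.8×1.3246 ≈ 4232 m/s.
Total Δv = 5220 + 4232 = 9452 m/s.

Δv ≈ 9.45 km/s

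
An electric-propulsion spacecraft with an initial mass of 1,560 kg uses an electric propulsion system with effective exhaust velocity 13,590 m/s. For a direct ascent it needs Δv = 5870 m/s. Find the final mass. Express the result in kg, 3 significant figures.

final mass ≈ 1010 kg

m₀/m_f = exp(Δv / v_e) = exp(5870 / 13590.0) = exp(0.4319) = 1.5402.
m_f = m₀ / 1.5402 = 1,560 / 1.5402 = 1,012.86 kg.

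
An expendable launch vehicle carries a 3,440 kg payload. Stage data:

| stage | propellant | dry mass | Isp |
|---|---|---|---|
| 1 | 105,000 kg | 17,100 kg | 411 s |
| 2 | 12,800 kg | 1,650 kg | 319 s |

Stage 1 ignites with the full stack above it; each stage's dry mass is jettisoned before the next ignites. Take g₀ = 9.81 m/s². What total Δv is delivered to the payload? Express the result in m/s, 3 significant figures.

Δv ≈ 9520 m/s

Ignition mass of stage 1 = 105,000+17,100 + 12,800+1,650 + 3,440 = 139,990 kg.
Stage 1: m₀ = 139,990 kg, m_f = 139,990 − 105,000 = 34,990 kg; Δv = 411×9.81×ln(4.001) = 4031.9×1.3865 ≈ 5590 m/s.
Stage 2: m₀ = 17,890 kg, m_f = 17,890 − 12,800 = 5,090 kg; Δv = 319×9.81×ln(3.515) = 3129.4×1.2570 ≈ 3934 m/s.
Total Δv = 5590 + 3934 = 9524 m/s.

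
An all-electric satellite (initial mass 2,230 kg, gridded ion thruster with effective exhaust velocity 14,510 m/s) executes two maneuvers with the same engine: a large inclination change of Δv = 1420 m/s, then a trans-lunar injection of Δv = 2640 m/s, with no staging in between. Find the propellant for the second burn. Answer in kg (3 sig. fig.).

propellant for the second burn ≈ 336 kg

After the first burn: m = 2230 × exp(−1420/14510.0) = 2230 × 0.90677 = 2,022.1 kg.
After the second burn: m = 2,022.1 × exp(−2640/14510.0) = 2,022.1 × 0.83365 = 1,685.72 kg.
Second-burn propellant = 2,022.1 − 1,685.72 = 336.38 kg.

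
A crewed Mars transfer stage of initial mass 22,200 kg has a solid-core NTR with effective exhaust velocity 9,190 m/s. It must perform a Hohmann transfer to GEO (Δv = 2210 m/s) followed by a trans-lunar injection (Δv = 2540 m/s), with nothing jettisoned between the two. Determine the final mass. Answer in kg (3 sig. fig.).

After the first burn: m = 22200 × exp(−2210/9190.0) = 22200 × 0.78625 = 17,454.8 kg.
After the second burn: m = 17,454.8 × exp(−2540/9190.0) = 17,454.8 × 0.75852 = 13,239.8 kg.

final mass ≈ 13200 kg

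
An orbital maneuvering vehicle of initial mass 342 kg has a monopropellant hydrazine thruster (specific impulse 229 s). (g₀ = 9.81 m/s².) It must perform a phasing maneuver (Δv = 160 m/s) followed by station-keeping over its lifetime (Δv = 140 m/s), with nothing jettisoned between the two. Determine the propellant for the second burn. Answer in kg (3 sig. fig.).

propellant for the second burn ≈ 19.2 kg

v_e = Isp · g₀ = 229 × 9.81 = 2246.5 m/s.
After the first burn: m = 342 × exp(−160/2246.5) = 342 × 0.93125 = 318.488 kg.
After the second burn: m = 318.488 × exp(−140/2246.5) = 318.488 × 0.93958 = 299.245 kg.
Second-burn propellant = 318.488 − 299.245 = 19.243 kg.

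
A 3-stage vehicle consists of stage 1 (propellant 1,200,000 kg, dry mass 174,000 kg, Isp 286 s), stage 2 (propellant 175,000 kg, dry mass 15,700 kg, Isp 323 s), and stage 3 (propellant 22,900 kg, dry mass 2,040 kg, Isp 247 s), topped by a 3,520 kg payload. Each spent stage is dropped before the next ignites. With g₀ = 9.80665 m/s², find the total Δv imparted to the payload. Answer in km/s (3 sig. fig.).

Ignition mass of stage 1 = 1,200,000+174,000 + 175,000+15,700 + 22,900+2,040 + 3,520 = 1,593,160 kg.
Stage 1: m₀ = 1,593,160 kg, m_f = 1,593,160 − 1,200,000 = 393,160 kg; Δv = 286×9.80665×ln(4.052) = 2804.7×1.3993 ≈ 3925 m/s.
Stage 2: m₀ = 219,160 kg, m_f = 219,160 − 175,000 = 44,160 kg; Δv = 323×9.80665×ln(4.963) = 3167.5×1.6020 ≈ 5074 m/s.
Stage 3: m₀ = 28,460 kg, m_f = 28,460 − 22,900 = 5,560 kg; Δv = 247×9.80665×ln(5.119) = 2422.2×1.6329 ≈ 3955 m/s.
Total Δv = 3925 + 5074 + 3955 = 12954 m/s.

Δv ≈ 13.0 km/s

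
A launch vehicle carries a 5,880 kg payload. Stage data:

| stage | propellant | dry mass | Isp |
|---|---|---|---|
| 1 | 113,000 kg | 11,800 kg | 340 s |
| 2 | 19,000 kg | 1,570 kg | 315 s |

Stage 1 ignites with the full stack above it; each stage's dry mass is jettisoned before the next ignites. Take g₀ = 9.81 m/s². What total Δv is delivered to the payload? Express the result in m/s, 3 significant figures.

Ignition mass of stage 1 = 113,000+11,800 + 19,000+1,570 + 5,880 = 151,250 kg.
Stage 1: m₀ = 151,250 kg, m_f = 151,250 − 113,000 = 38,250 kg; Δv = 340×9.81×ln(3.954) = 3335.4×1.3748 ≈ 4585 m/s.
Stage 2: m₀ = 26,450 kg, m_f = 26,450 − 19,000 = 7,450 kg; Δv = 315×9.81×ln(3.55) = 3090.2×1.2670 ≈ 3915 m/s.
Total Δv = 4585 + 3915 = 8500 m/s.

Δv ≈ 8500 m/s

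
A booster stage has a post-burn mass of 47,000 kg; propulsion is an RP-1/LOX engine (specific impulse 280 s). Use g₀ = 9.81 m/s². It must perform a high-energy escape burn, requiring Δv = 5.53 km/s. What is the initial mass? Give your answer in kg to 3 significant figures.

initial mass ≈ 352000 kg

v_e = Isp · g₀ = 280 × 9.81 = 2746.8 m/s.
From the ideal rocket equation, m₀/m_f = exp(Δv / v_e) = exp(5530 / 2746.8) = exp(2.0133) = 7.4876.
m₀ = m_f × 7.4876 = 47,000 × 7.4876 = 351,917 kg.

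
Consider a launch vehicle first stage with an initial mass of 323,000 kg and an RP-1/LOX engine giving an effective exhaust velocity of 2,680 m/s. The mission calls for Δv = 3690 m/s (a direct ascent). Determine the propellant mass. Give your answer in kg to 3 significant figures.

Rocket equation: m₀/m_f = exp(Δv / v_e) = exp(3690 / 2680.0) = exp(1.3769) = 3.9625.
m_f = 323,000 / 3.9625 = 81,514.2 kg, so propellant = m₀ − m_f = 323,000 − 81,514.2 = 241,485.8 kg.

propellant mass ≈ 241000 kg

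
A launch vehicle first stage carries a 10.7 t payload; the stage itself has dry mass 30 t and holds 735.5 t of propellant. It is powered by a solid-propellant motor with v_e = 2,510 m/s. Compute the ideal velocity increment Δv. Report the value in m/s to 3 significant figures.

Δv ≈ 7400 m/s

m₀ = payload + dry + propellant = 10.7 + 30 + 735.5 = 776.2 t.
m_f = payload + dry = 10.7 + 30 = 40.7 t.
From the ideal rocket equation, Δv = v_e · ln(m₀/m_f) = 2510.0 × ln(19.07) = 2510.0 × 2.9482 ≈ 7399.9 m/s.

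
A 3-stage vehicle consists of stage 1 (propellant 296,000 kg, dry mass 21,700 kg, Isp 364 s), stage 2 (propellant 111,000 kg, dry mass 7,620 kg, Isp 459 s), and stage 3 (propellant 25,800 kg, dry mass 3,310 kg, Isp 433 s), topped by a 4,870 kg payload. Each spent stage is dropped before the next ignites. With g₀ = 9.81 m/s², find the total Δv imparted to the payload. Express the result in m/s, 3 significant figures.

Δv ≈ 15400 m/s

Ignition mass of stage 1 = 296,000+21,700 + 111,000+7,620 + 25,800+3,310 + 4,870 = 470,300 kg.
Stage 1: m₀ = 470,300 kg, m_f = 470,300 − 296,000 = 174,300 kg; Δv = 364×9.81×ln(2.698) = 3570.8×0.9926 ≈ 3544 m/s.
Stage 2: m₀ = 152,600 kg, m_f = 152,600 − 111,000 = 41,600 kg; Δv = 459×9.81×ln(3.668) = 4502.8×1.2997 ≈ 5852 m/s.
Stage 3: m₀ = 33,980 kg, m_f = 33,980 − 25,800 = 8,180 kg; Δv = 433×9.81×ln(4.154) = 4247.7×1.4241 ≈ 6049 m/s.
Total Δv = 3544 + 5852 + 6049 = 15445 m/s.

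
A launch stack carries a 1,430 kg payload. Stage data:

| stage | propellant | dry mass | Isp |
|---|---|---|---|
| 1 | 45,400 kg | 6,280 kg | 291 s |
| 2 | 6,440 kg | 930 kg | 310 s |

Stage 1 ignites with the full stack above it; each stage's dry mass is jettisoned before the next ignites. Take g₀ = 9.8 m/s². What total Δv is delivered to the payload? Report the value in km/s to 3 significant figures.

Δv ≈ 7.96 km/s

Ignition mass of stage 1 = 45,400+6,280 + 6,440+930 + 1,430 = 60,480 kg.
Stage 1: m₀ = 60,480 kg, m_f = 60,480 − 45,400 = 15,080 kg; Δv = 291×9.8×ln(4.011) = 2851.8×1.3889 ≈ 3961 m/s.
Stage 2: m₀ = 8,800 kg, m_f = 8,800 − 6,440 = 2,360 kg; Δv = 310×9.8×ln(3.729) = 3038.0×1.3161 ≈ 3998 m/s.
Total Δv = 3961 + 3998 = 7959 m/s.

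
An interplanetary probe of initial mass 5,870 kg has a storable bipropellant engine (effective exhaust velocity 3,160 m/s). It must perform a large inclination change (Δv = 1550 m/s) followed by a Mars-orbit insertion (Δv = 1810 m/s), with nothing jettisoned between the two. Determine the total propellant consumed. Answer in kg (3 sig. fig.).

After the first burn: m = 5870 × exp(−1550/3160.0) = 5870 × 0.61232 = 3,594.32 kg.
After the second burn: m = 3,594.32 × exp(−1810/3160.0) = 3,594.32 × 0.56395 = 2,027.02 kg.
Total propellant = m₀ − m_final = 5870 − 2,027.02 = 3,842.98 kg.

total propellant consumed ≈ 3840 kg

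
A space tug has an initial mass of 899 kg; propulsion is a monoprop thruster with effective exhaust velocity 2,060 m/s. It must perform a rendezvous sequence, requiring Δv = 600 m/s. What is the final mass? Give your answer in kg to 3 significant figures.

Using Δv = v_e ln(m₀/m_f): m₀/m_f = exp(Δv / v_e) = exp(600 / 2060.0) = exp(0.2913) = 1.3381.
m_f = m₀ / 1.3381 = 899 / 1.3381 = 671.848 kg.

final mass ≈ 672 kg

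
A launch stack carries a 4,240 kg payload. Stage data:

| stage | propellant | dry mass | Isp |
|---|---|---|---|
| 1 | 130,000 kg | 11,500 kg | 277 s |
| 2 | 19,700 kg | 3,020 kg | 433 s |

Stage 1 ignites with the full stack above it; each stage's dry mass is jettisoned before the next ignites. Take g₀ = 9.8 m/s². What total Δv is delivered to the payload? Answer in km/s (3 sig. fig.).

Ignition mass of stage 1 = 130,000+11,500 + 19,700+3,020 + 4,240 = 168,460 kg.
Stage 1: m₀ = 168,460 kg, m_f = 168,460 − 130,000 = 38,460 kg; Δv = 277×9.8×ln(4.38) = 2714.6×1.4771 ≈ 4010 m/s.
Stage 2: m₀ = 26,960 kg, m_f = 26,960 − 19,700 = 7,260 kg; Δv = 433×9.8×ln(3.713) = 4243.4×1.3120 ≈ 5567 m/s.
Total Δv = 4010 + 5567 = 9577 m/s.

Δv ≈ 9.58 km/s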